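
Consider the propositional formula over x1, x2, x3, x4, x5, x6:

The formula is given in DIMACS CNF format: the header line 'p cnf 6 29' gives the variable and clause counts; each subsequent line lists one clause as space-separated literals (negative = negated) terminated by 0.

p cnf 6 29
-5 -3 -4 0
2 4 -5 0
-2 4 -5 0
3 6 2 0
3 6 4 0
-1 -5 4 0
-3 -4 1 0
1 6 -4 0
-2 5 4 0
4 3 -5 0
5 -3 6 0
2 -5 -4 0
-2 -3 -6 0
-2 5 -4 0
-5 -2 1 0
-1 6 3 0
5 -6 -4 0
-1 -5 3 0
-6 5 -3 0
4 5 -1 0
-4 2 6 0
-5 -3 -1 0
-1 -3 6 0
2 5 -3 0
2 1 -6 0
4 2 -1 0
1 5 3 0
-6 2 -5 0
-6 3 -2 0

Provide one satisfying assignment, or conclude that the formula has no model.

UNSATISFIABLE

Suppose x5 = False.
Suppose x2 = False.
The clause (¬x3) is unit, so x3 = False.
The clause (x6) is unit, so x6 = True.
The clause (¬x4) is unit, so x4 = False.
The clause (¬x1) is unit, so x1 = False.
Now (x1) is unsatisfied and unit — conflict.
That branch fails; take x2 = True instead.
The clause (x4) is unit, so x4 = True.
Now (¬x4) is unsatisfied and unit — conflict.
Both values of x2 lead to a conflict.
That branch fails; take x5 = True instead.
Suppose x3 = False.
The clause (x4) is unit, so x4 = True.
The clause (x2) is unit, so x2 = True.
The clause (x1) is unit, so x1 = True.
Now (¬x1) is unsatisfied and unit — conflict.
That branch fails; take x3 = True instead.
The clause (¬x4) is unit, so x4 = False.
The clause (x2) is unit, so x2 = True.
Now (¬x2) is unsatisfied and unit — conflict.
Both values of x3 lead to a conflict.
Both values of x5 lead to a conflict.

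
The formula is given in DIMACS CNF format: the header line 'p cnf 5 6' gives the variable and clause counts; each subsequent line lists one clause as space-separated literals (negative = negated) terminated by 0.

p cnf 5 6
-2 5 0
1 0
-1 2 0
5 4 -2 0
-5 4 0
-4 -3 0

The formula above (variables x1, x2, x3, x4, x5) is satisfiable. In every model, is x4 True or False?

Suppose x4 = False.
The clause (x1) is unit, so x1 = True.
The clause (x2) is unit, so x2 = True.
The clause (x5) is unit, so x5 = True.
But (¬x5) is also a unit clause — contradiction.
So every satisfying assignment has x4 = True.

True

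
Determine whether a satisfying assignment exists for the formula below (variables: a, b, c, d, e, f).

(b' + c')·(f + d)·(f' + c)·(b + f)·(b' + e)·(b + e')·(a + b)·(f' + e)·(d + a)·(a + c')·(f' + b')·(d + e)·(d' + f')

Suppose b = 1.
The clause (c') is unit, so c = 0.
The clause (f') is unit, so f = 0.
The clause (d) is unit, so d = 1.
The clause (e) is unit, so e = 1.
All clauses hold; a can take either value.
A satisfying assignment: a: 1, b: 1, c: 0, d: 1, e: 1, f: 0.

Yes, satisfiable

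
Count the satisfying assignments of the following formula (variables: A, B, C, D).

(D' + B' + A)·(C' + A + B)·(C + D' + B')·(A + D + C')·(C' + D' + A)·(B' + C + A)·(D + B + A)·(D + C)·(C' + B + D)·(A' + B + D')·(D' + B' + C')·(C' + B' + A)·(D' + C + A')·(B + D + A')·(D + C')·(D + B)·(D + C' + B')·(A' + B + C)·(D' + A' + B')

There are 2^4 = 16 truth assignments over (A, B, C, D).
Check each against the 19 clauses (columns in the order A, B, C, D):
  F F F F  ✗ fails (D + B + A)
  F F F T  ✓ satisfies all
  F F T F  ✗ fails (C' + A + B)
  F F T T  ✗ fails (C' + A + B)
  F T F F  ✗ fails (B' + C + A)
  F T F T  ✗ fails (D' + B' + A)
  F T T F  ✗ fails (A + D + C')
  F T T T  ✗ fails (D' + B' + A)
  T F F F  ✗ fails (D + C)
  T F F T  ✗ fails (A' + B + D')
  T F T F  ✗ fails (C' + B + D)
  T F T T  ✗ fails (A' + B + D')
  T T F F  ✗ fails (D + C)
  T T F T  ✗ fails (C + D' + B')
  T T T F  ✗ fails (D + C')
  T T T T  ✗ fails (D' + B' + C')
1 of the 16 rows is a model.

1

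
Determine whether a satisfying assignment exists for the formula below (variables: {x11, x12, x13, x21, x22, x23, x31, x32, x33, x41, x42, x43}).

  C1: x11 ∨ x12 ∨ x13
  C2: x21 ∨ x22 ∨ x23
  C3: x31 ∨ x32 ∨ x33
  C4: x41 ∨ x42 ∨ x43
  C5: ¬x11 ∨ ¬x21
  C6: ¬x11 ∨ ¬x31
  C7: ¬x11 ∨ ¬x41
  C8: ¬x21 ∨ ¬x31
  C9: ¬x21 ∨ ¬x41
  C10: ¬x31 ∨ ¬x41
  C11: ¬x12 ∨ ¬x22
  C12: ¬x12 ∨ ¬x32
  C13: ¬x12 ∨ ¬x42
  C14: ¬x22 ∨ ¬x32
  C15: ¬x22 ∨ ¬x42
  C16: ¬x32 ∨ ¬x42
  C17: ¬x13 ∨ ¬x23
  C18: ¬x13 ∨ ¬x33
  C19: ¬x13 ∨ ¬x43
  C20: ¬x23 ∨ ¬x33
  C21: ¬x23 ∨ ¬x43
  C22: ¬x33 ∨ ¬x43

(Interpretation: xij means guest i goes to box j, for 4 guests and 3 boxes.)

No, unsatisfiable

Branch on x11: set x11 = False.
Branch on x12: set x12 = True.
From the singleton clause (¬x22), x22 = False.
From the singleton clause (¬x32), x32 = False.
From the singleton clause (¬x42), x42 = False.
Branch on x21: set x21 = True.
From the singleton clause (¬x31), x31 = False.
From the singleton clause (x33), x33 = True.
From the singleton clause (¬x41), x41 = False.
From the singleton clause (x43), x43 = True.
But (¬x43) is also a unit clause — contradiction.
Backtrack on x21: now try x21 = False.
From the singleton clause (x23), x23 = True.
From the singleton clause (¬x13), x13 = False.
From the singleton clause (¬x33), x33 = False.
From the singleton clause (x31), x31 = True.
From the singleton clause (¬x41), x41 = False.
From the singleton clause (x43), x43 = True.
But (¬x43) is also a unit clause — contradiction.
Either choice for x21 ends in contradiction.
Backtrack on x12: now try x12 = False.
From the singleton clause (x13), x13 = True.
From the singleton clause (¬x23), x23 = False.
From the singleton clause (¬x33), x33 = False.
From the singleton clause (¬x43), x43 = False.
Branch on x21: set x21 = True.
From the singleton clause (¬x31), x31 = False.
From the singleton clause (x32), x32 = True.
From the singleton clause (¬x41), x41 = False.
From the singleton clause (x42), x42 = True.
But (¬x42) is also a unit clause — contradiction.
Backtrack on x21: now try x21 = False.
From the singleton clause (x22), x22 = True.
From the singleton clause (¬x32), x32 = False.
From the singleton clause (x31), x31 = True.
From the singleton clause (¬x41), x41 = False.
From the singleton clause (x42), x42 = True.
But (¬x42) is also a unit clause — contradiction.
Either choice for x21 ends in contradiction.
Either choice for x12 ends in contradiction.
Backtrack on x11: now try x11 = True.
From the singleton clause (¬x21), x21 = False.
From the singleton clause (¬x31), x31 = False.
From the singleton clause (¬x41), x41 = False.
Branch on x22: set x22 = True.
From the singleton clause (¬x12), x12 = False.
From the singleton clause (¬x32), x32 = False.
From the singleton clause (x33), x33 = True.
From the singleton clause (¬x42), x42 = False.
From the singleton clause (x43), x43 = True.
But (¬x43) is also a unit clause — contradiction.
Backtrack on x22: now try x22 = False.
From the singleton clause (x23), x23 = True.
From the singleton clause (¬x13), x13 = False.
From the singleton clause (¬x33), x33 = False.
From the singleton clause (x32), x32 = True.
From the singleton clause (¬x12), x12 = False.
From the singleton clause (¬x42), x42 = False.
From the singleton clause (x43), x43 = True.
But (¬x43) is also a unit clause — contradiction.
Either choice for x22 ends in contradiction.
Either choice for x11 ends in contradiction.
No assignment satisfies every clause.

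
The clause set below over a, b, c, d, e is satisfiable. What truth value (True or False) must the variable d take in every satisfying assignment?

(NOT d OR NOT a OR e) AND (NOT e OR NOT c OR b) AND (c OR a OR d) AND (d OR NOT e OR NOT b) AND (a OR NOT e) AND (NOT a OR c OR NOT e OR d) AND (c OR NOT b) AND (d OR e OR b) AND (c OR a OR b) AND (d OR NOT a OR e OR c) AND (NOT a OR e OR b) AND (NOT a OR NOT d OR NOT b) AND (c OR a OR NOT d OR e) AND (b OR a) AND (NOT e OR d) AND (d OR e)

Suppose d = false.
From the singleton clause (NOT e), e = false.
But (e) is also a unit clause — contradiction.
So every satisfying assignment has d = True.

True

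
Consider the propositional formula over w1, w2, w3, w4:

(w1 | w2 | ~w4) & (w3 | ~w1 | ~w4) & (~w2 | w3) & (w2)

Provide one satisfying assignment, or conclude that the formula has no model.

From the singleton clause (w2), w2 = 1.
From the singleton clause (w3), w3 = 1.
All clauses hold; w1, w4 can take either value.

w1=1; w2=1; w3=1; w4=1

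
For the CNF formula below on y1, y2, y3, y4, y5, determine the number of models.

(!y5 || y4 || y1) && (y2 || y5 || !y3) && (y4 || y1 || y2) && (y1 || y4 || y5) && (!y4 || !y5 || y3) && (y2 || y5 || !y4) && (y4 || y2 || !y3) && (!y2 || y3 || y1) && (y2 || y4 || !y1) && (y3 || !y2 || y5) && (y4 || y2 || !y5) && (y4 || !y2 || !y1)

6

There are 2^5 = 32 truth assignments over (y1, y2, y3, y4, y5).
Split on y5. With y5 = true, the clauses containing y5 are satisfied and !y5 drops from the rest; 4 of the 2^4 = 16 assignments to the other variables satisfy what remains.
With y5 = false, by the same count on the reduced clause set, 2 assignments work.
(One model: y1=F, y2=F, y3=T, y4=T, y5=T.)
Total: 4 + 2 = 6.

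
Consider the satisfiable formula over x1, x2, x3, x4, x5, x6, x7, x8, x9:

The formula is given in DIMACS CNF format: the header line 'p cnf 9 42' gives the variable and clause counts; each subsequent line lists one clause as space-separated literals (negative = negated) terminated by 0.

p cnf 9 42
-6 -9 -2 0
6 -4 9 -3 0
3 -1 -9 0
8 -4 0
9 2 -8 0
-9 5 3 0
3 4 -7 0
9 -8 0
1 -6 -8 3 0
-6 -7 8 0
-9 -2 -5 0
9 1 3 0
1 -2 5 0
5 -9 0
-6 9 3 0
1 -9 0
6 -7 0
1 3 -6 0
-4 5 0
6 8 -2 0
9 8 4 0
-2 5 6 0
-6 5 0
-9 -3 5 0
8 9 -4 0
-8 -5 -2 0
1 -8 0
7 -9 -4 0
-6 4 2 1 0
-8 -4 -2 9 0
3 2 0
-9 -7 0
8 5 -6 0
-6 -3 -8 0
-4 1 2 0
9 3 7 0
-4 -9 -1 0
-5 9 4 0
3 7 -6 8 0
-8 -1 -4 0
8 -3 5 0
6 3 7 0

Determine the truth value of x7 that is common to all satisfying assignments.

Suppose x7 = True.
(x6) alone gives x6 = True.
(x8) alone gives x8 = True.
(x9) alone gives x9 = True.
But (¬x9) is also a unit clause — contradiction.
So every satisfying assignment has x7 = False.

False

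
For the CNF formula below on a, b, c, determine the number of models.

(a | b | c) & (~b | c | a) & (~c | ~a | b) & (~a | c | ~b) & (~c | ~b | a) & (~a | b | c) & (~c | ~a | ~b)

1

There are 2^3 = 8 truth assignments over (a, b, c).
Split on a. With a = 1, the clauses containing a are satisfied and ~a drops from the rest; 0 of the 2^2 = 4 assignments to the other variables satisfy what remains.
With a = 0, by the same count on the reduced clause set, 1 assignment works.
Total: 0 + 1 = 1.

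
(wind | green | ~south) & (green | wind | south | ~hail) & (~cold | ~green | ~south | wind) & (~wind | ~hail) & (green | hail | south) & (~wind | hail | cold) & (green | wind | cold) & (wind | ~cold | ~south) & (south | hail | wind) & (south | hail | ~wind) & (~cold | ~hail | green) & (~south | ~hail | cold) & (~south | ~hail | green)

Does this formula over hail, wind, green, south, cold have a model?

Branch on wind: set wind = 0.
Branch on green: set green = 1.
Branch on cold: set cold = 0.
Branch on south: set south = 0.
Unit clause (hail) forces hail = 1.
All clauses are satisfied.
A satisfying assignment: hail ↦ 1,  wind ↦ 0,  green ↦ 1,  south ↦ 0,  cold ↦ 0.

Yes, satisfiable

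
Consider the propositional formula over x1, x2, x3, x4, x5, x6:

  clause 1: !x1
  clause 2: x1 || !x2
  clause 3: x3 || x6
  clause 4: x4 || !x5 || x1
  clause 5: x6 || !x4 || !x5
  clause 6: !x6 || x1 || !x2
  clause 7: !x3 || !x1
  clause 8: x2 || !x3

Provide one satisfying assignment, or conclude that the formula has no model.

x1 ↦ false,  x2 ↦ false,  x3 ↦ false,  x4 ↦ true,  x5 ↦ false,  x6 ↦ true

Unit clause (!x1) forces x1 = false.
Unit clause (!x2) forces x2 = false.
Unit clause (!x3) forces x3 = false.
Unit clause (x6) forces x6 = true.
Suppose x4 = true.
All clauses hold; x5 can take either value.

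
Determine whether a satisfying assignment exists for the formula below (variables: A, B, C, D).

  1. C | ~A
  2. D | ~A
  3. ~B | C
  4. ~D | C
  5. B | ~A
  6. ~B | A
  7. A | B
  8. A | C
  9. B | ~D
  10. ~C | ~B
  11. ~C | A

Try C = 1.
(~B) alone gives B = 0.
(~A) alone gives A = 0.
But (A) is also a unit clause — contradiction.
So C must be the other value — set C = 0.
(~A) alone gives A = 0.
But (A) is also a unit clause — contradiction.
Neither C = 1 nor C = 0 works.
No assignment satisfies every clause.

No, unsatisfiable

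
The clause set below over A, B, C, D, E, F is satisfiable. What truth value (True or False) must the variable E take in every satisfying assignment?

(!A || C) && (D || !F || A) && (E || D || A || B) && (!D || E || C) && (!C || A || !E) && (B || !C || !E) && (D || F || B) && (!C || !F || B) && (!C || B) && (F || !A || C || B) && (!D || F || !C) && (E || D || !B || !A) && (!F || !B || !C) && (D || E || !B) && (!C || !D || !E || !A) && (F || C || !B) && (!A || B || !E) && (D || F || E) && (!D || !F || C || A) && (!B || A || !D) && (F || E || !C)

True

Suppose E = false.
Suppose A = false.
Suppose D = true.
From the singleton clause (C), C = true.
From the singleton clause (B), B = true.
That conflicts with the unit clause (!B).
Backtrack on D: now try D = false.
From the singleton clause (!F), F = false.
That conflicts with the unit clause (F).
Either choice for D ends in contradiction.
Backtrack on A: now try A = true.
From the singleton clause (C), C = true.
From the singleton clause (B), B = true.
From the singleton clause (D), D = true.
From the singleton clause (F), F = true.
That conflicts with the unit clause (!F).
Either choice for A ends in contradiction.
So every satisfying assignment has E = True.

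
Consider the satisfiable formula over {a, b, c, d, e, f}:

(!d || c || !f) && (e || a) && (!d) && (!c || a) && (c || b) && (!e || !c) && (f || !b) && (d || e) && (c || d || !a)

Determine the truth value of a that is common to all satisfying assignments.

Suppose a = true.
The clause (!d) is unit, so d = false.
The clause (e) is unit, so e = true.
The clause (!c) is unit, so c = false.
But (c) is also a unit clause — contradiction.
So every satisfying assignment has a = False.

False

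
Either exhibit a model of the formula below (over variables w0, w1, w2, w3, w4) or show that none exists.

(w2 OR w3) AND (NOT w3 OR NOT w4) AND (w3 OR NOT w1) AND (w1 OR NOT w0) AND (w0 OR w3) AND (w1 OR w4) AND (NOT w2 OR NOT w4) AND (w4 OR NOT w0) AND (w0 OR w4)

Suppose w2 = true.
(NOT w4) alone gives w4 = false.
(w1) alone gives w1 = true.
(w3) alone gives w3 = true.
(NOT w0) alone gives w0 = false.
Now (w0) is unsatisfied and unit — conflict.
Backtrack on w2: now try w2 = false.
(w3) alone gives w3 = true.
(NOT w4) alone gives w4 = false.
(w1) alone gives w1 = true.
(NOT w0) alone gives w0 = false.
Now (w0) is unsatisfied and unit — conflict.
Both values of w2 lead to a conflict.

UNSATISFIABLE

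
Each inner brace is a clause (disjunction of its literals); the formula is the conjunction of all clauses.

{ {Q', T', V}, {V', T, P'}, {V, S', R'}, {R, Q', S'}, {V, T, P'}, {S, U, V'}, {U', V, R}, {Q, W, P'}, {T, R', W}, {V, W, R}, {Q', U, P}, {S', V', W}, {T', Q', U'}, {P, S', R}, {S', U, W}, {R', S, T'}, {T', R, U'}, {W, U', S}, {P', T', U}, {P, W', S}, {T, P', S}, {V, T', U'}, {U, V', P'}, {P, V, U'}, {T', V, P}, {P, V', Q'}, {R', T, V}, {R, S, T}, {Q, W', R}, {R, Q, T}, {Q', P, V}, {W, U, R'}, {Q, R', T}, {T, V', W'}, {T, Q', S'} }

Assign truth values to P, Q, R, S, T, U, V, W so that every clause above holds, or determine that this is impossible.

Case Q = 0:
Case W = 1:
(R) alone gives R = 1.
(T) alone gives T = 1.
(S) alone gives S = 1.
(V) alone gives V = 1.
Case P = 1:
(U) alone gives U = 1.
This assignment satisfies each clause.

P=1; Q=0; R=1; S=1; T=1; U=1; V=1; W=1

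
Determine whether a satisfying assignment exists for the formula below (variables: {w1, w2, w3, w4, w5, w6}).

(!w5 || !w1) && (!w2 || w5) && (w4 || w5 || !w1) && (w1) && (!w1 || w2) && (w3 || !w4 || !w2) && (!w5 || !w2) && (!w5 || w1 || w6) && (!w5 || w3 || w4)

From the singleton clause (w1), w1 = true.
From the singleton clause (!w5), w5 = false.
From the singleton clause (!w2), w2 = false.
Now (w2) is unsatisfied and unit — conflict.
No assignment satisfies every clause.

No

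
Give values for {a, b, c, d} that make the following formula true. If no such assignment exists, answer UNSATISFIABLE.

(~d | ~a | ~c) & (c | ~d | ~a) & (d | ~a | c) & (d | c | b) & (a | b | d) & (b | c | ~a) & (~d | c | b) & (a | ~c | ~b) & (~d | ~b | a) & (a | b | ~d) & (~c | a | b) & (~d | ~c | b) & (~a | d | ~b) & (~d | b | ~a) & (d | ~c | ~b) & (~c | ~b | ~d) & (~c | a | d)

Branch on d: set d = 0.
Branch on a: set a = 0.
Unit clause (b) forces b = 1.
Unit clause (~c) forces c = 0.
All clauses are satisfied.

a=0,  b=1,  c=0,  d=0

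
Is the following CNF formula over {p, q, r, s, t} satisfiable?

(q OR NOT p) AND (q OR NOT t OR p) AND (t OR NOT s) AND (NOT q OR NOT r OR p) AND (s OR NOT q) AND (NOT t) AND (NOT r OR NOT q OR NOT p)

Satisfiable

(NOT t) alone gives t = false.
(NOT s) alone gives s = false.
(NOT q) alone gives q = false.
(NOT p) alone gives p = false.
All clauses hold; r can take either value.
A satisfying assignment: p: false; q: false; r: true; s: false; t: false.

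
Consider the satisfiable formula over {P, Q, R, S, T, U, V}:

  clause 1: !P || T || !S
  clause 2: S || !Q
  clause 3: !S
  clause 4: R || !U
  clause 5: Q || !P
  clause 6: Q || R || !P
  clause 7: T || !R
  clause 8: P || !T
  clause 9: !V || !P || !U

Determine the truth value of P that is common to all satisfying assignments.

False

Suppose P = true.
The clause (!S) is unit, so S = false.
The clause (!Q) is unit, so Q = false.
That conflicts with the unit clause (Q).
So every satisfying assignment has P = False.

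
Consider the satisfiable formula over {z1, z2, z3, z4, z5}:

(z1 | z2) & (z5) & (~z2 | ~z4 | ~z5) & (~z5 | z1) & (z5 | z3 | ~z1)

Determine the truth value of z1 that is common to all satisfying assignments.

Suppose z1 = 0.
The clause (z2) is unit, so z2 = 1.
The clause (z5) is unit, so z5 = 1.
That conflicts with the unit clause (~z5).
So every satisfying assignment has z1 = True.

True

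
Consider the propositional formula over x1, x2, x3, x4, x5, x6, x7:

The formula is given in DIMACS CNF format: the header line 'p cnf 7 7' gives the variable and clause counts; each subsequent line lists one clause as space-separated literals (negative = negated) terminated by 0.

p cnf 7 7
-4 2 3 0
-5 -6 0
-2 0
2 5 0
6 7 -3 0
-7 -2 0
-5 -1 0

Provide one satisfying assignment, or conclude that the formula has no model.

Unit clause (¬x2) forces x2 = False.
Unit clause (x5) forces x5 = True.
Unit clause (¬x6) forces x6 = False.
Unit clause (¬x1) forces x1 = False.
Case x4 = True:
Unit clause (x3) forces x3 = True.
Unit clause (x7) forces x7 = True.
This assignment satisfies each clause.

x1 ↦ False,  x2 ↦ False,  x3 ↦ True,  x4 ↦ True,  x5 ↦ True,  x6 ↦ False,  x7 ↦ True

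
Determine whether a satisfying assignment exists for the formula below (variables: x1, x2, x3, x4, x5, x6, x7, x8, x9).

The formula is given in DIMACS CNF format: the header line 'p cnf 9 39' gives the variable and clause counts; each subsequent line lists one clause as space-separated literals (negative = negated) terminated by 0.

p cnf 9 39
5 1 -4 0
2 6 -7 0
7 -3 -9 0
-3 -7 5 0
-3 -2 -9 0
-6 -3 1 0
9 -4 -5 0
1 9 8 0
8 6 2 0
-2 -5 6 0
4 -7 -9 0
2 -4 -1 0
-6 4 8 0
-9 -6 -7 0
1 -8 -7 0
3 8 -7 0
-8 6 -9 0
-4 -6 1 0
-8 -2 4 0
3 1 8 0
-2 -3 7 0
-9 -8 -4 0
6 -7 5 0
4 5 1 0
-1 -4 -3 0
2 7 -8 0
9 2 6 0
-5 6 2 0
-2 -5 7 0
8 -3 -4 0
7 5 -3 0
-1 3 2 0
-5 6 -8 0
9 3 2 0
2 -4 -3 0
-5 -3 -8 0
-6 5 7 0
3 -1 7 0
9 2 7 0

Branch on x5: set x5 = False.
Branch on x1: set x1 = True.
Branch on x3: set x3 = False.
From the singleton clause (x2), x2 = True.
From the singleton clause (x7), x7 = True.
From the singleton clause (x8), x8 = True.
From the singleton clause (x4), x4 = True.
From the singleton clause (¬x9), x9 = False.
From the singleton clause (x6), x6 = True.
This assignment satisfies each clause.
A satisfying assignment: x1 ↦ True; x2 ↦ True; x3 ↦ False; x4 ↦ True; x5 ↦ False; x6 ↦ True; x7 ↦ True; x8 ↦ True; x9 ↦ False.

Satisfiable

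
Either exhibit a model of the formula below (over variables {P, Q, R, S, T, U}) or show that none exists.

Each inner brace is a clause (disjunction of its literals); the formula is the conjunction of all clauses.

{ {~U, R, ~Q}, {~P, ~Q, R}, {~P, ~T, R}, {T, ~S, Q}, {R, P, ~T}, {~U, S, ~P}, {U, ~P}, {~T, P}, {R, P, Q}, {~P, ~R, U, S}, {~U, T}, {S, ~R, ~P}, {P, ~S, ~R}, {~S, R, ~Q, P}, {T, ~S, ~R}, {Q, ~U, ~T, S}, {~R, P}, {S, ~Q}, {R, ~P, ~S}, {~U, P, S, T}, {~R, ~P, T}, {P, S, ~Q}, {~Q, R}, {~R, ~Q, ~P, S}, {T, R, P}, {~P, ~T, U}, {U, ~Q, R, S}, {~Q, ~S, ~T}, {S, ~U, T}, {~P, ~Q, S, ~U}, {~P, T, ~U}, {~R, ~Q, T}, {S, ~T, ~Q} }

Case U = 1:
The clause (T) is unit, so T = 1.
The clause (P) is unit, so P = 1.
The clause (R) is unit, so R = 1.
The clause (S) is unit, so S = 1.
The clause (~Q) is unit, so Q = 0.
All clauses are satisfied.

P: 1,  Q: 0,  R: 1,  S: 1,  T: 1,  U: 1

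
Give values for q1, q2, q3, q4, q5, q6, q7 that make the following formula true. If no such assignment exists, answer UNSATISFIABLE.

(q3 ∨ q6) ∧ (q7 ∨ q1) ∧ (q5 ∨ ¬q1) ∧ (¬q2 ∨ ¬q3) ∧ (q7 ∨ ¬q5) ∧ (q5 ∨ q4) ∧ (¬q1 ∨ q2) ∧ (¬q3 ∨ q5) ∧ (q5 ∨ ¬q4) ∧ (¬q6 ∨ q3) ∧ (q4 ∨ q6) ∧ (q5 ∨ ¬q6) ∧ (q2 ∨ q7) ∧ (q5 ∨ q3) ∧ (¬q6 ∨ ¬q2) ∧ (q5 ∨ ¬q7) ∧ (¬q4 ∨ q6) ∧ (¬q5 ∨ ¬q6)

UNSATISFIABLE

Case q3 = True:
The clause (¬q2) is unit, so q2 = False.
The clause (¬q1) is unit, so q1 = False.
The clause (q7) is unit, so q7 = True.
The clause (q5) is unit, so q5 = True.
The clause (¬q6) is unit, so q6 = False.
The clause (q4) is unit, so q4 = True.
But (¬q4) is also a unit clause — contradiction.
Backtrack on q3: now try q3 = False.
The clause (q6) is unit, so q6 = True.
But (¬q6) is also a unit clause — contradiction.
Both values of q3 lead to a conflict.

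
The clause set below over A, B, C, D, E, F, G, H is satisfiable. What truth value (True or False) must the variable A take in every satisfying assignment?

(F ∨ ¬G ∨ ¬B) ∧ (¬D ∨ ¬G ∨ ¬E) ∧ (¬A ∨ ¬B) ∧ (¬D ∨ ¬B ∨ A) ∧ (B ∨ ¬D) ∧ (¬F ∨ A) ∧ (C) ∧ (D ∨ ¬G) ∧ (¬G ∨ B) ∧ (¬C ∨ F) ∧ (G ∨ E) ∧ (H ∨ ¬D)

True

Suppose A = False.
From the singleton clause (¬F), F = False.
From the singleton clause (C), C = True.
Now (¬C) is unsatisfied and unit — conflict.
So every satisfying assignment has A = True.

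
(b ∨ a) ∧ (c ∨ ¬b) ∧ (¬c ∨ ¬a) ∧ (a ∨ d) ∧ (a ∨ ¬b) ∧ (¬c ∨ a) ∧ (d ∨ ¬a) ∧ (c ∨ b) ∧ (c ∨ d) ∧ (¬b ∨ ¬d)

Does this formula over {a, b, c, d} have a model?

No

Case b = True:
From the singleton clause (c), c = True.
From the singleton clause (¬a), a = False.
Now (a) is unsatisfied and unit — conflict.
So b must be the other value — set b = False.
From the singleton clause (a), a = True.
From the singleton clause (¬c), c = False.
Now (c) is unsatisfied and unit — conflict.
Both values of b lead to a conflict.
No assignment satisfies every clause.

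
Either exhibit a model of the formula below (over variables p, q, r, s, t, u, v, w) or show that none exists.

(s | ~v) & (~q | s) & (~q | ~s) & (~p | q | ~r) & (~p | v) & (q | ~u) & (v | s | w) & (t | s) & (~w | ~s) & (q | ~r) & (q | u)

Case s = 1:
(~q) alone gives q = 0.
(~u) alone gives u = 0.
That conflicts with the unit clause (u).
Backtrack on s: now try s = 0.
(~v) alone gives v = 0.
(~q) alone gives q = 0.
(~p) alone gives p = 0.
(~u) alone gives u = 0.
That conflicts with the unit clause (u).
Either choice for s ends in contradiction.

UNSATISFIABLE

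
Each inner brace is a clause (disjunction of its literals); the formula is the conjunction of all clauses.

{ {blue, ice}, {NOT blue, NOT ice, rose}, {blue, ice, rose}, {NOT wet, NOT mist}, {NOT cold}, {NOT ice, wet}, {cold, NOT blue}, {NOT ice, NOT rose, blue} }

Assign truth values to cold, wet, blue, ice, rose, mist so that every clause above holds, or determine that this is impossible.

cold=false, wet=true, blue=false, ice=true, rose=false, mist=false

Unit clause (NOT cold) forces cold = false.
Unit clause (NOT blue) forces blue = false.
Unit clause (ice) forces ice = true.
Unit clause (wet) forces wet = true.
Unit clause (NOT mist) forces mist = false.
Unit clause (NOT rose) forces rose = false.
Every clause now holds.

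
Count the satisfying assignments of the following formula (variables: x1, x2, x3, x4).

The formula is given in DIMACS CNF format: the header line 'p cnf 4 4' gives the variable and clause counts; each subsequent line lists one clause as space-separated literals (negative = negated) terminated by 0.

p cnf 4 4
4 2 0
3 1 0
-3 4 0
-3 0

3

There are 2^4 = 16 truth assignments over (x1, x2, x3, x4).
Check each against the 4 clauses (columns in the order x1, x2, x3, x4):
  F F F F  ✗ fails (x4 ∨ x2)
  F F F T  ✗ fails (x3 ∨ x1)
  F F T F  ✗ fails (x4 ∨ x2)
  F F T T  ✗ fails (¬x3)
  F T F F  ✗ fails (x3 ∨ x1)
  F T F T  ✗ fails (x3 ∨ x1)
  F T T F  ✗ fails (¬x3 ∨ x4)
  F T T T  ✗ fails (¬x3)
  T F F F  ✗ fails (x4 ∨ x2)
  T F F T  ✓ satisfies all
  T F T F  ✗ fails (x4 ∨ x2)
  T F T T  ✗ fails (¬x3)
  T T F F  ✓ satisfies all
  T T F T  ✓ satisfies all
  T T T F  ✗ fails (¬x3 ∨ x4)
  T T T T  ✗ fails (¬x3)
3 of the 16 rows are models.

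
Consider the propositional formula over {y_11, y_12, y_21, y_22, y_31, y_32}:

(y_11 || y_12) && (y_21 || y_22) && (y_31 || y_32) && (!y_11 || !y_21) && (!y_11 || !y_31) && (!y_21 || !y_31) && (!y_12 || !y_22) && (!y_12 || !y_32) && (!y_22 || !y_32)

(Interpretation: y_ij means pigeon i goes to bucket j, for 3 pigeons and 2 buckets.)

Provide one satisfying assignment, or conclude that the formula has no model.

UNSATISFIABLE

Suppose y_11 = true.
From the singleton clause (!y_21), y_21 = false.
From the singleton clause (y_22), y_22 = true.
From the singleton clause (!y_31), y_31 = false.
From the singleton clause (y_32), y_32 = true.
Now (!y_32) is unsatisfied and unit — conflict.
Undo y_11 and try y_11 = false.
From the singleton clause (y_12), y_12 = true.
From the singleton clause (!y_22), y_22 = false.
From the singleton clause (y_21), y_21 = true.
From the singleton clause (!y_31), y_31 = false.
From the singleton clause (y_32), y_32 = true.
Now (!y_32) is unsatisfied and unit — conflict.
Both values of y_11 lead to a conflict.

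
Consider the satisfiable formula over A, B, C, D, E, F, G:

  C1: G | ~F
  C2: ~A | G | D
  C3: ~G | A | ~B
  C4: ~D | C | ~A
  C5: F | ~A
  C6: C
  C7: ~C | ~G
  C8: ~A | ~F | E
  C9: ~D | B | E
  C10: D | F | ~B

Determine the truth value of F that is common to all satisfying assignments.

Suppose F = 1.
The clause (G) is unit, so G = 1.
The clause (C) is unit, so C = 1.
That conflicts with the unit clause (~C).
So every satisfying assignment has F = False.

False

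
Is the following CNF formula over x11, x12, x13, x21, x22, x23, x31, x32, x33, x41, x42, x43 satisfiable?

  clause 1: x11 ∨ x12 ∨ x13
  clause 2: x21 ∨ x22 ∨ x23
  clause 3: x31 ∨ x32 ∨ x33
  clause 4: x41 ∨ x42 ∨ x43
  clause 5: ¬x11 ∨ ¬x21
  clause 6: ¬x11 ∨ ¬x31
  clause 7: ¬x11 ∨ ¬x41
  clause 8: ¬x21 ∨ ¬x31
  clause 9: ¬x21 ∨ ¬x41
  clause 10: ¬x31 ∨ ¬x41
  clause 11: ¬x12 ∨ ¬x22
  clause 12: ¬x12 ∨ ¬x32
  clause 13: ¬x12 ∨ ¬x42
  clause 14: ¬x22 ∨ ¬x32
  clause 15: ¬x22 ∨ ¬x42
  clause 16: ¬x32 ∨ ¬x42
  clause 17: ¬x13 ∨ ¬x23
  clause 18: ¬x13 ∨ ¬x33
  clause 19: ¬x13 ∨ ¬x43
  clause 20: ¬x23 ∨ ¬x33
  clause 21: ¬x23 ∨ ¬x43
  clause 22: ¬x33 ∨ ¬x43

No, unsatisfiable

Case x11 = False:
Case x12 = True:
Unit clause (¬x22) forces x22 = False.
Unit clause (¬x32) forces x32 = False.
Unit clause (¬x42) forces x42 = False.
Case x21 = True:
Unit clause (¬x31) forces x31 = False.
Unit clause (x33) forces x33 = True.
Unit clause (¬x41) forces x41 = False.
Unit clause (x43) forces x43 = True.
Now (¬x43) is unsatisfied and unit — conflict.
So x21 must be the other value — set x21 = False.
Unit clause (x23) forces x23 = True.
Unit clause (¬x13) forces x13 = False.
Unit clause (¬x33) forces x33 = False.
Unit clause (x31) forces x31 = True.
Unit clause (¬x41) forces x41 = False.
Unit clause (x43) forces x43 = True.
Now (¬x43) is unsatisfied and unit — conflict.
Both values of x21 lead to a conflict.
So x12 must be the other value — set x12 = False.
Unit clause (x13) forces x13 = True.
Unit clause (¬x23) forces x23 = False.
Unit clause (¬x33) forces x33 = False.
Unit clause (¬x43) forces x43 = False.
Case x21 = True:
Unit clause (¬x31) forces x31 = False.
Unit clause (x32) forces x32 = True.
Unit clause (¬x41) forces x41 = False.
Unit clause (x42) forces x42 = True.
Now (¬x42) is unsatisfied and unit — conflict.
So x21 must be the other value — set x21 = False.
Unit clause (x22) forces x22 = True.
Unit clause (¬x32) forces x32 = False.
Unit clause (x31) forces x31 = True.
Unit clause (¬x41) forces x41 = False.
Unit clause (x42) forces x42 = True.
Now (¬x42) is unsatisfied and unit — conflict.
Both values of x21 lead to a conflict.
Both values of x12 lead to a conflict.
So x11 must be the other value — set x11 = True.
Unit clause (¬x21) forces x21 = False.
Unit clause (¬x31) forces x31 = False.
Unit clause (¬x41) forces x41 = False.
Case x22 = True:
Unit clause (¬x12) forces x12 = False.
Unit clause (¬x32) forces x32 = False.
Unit clause (x33) forces x33 = True.
Unit clause (¬x42) forces x42 = False.
Unit clause (x43) forces x43 = True.
Now (¬x43) is unsatisfied and unit — conflict.
So x22 must be the other value — set x22 = False.
Unit clause (x23) forces x23 = True.
Unit clause (¬x13) forces x13 = False.
Unit clause (¬x33) forces x33 = False.
Unit clause (x32) forces x32 = True.
Unit clause (¬x12) forces x12 = False.
Unit clause (¬x42) forces x42 = False.
Unit clause (x43) forces x43 = True.
Now (¬x43) is unsatisfied and unit — conflict.
Both values of x22 lead to a conflict.
Both values of x11 lead to a conflict.
No assignment satisfies every clause.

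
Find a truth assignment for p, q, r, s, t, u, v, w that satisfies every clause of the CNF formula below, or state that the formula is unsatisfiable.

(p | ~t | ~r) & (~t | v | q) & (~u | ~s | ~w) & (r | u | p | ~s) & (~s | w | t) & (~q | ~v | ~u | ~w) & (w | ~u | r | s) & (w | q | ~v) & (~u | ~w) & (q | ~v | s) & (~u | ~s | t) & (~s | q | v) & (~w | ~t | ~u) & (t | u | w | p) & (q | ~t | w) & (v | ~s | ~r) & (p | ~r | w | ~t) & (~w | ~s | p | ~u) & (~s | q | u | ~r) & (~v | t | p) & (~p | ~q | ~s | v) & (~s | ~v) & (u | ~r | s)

Try u = 0.
Try s = 0.
The clause (~r) is unit, so r = 0.
Try q = 1.
Try t = 1.
Every clause is now satisfied; p, v, w are unconstrained.

p ↦ 0; q ↦ 1; r ↦ 0; s ↦ 0; t ↦ 1; u ↦ 0; v ↦ 0; w ↦ 0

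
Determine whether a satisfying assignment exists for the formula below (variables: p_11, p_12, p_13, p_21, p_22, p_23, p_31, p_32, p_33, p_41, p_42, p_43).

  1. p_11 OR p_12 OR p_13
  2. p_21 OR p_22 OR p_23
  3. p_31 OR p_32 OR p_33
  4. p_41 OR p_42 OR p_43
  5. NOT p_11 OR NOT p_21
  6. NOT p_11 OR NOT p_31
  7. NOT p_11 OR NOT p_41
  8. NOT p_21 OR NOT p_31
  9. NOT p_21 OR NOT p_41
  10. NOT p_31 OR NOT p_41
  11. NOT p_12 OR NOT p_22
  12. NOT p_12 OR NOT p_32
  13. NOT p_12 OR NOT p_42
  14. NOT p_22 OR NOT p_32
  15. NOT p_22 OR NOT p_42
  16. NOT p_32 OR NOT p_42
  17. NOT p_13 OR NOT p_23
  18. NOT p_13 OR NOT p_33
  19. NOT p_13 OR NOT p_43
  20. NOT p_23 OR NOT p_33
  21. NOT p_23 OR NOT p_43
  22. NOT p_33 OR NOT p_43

Unsatisfiable

Try p_11 = false.
Try p_12 = true.
(NOT p_22) alone gives p_22 = false.
(NOT p_32) alone gives p_32 = false.
(NOT p_42) alone gives p_42 = false.
Try p_21 = true.
(NOT p_31) alone gives p_31 = false.
(p_33) alone gives p_33 = true.
(NOT p_41) alone gives p_41 = false.
(p_43) alone gives p_43 = true.
Now (NOT p_43) is unsatisfied and unit — conflict.
So p_21 must be the other value — set p_21 = false.
(p_23) alone gives p_23 = true.
(NOT p_13) alone gives p_13 = false.
(NOT p_33) alone gives p_33 = false.
(p_31) alone gives p_31 = true.
(NOT p_41) alone gives p_41 = false.
(p_43) alone gives p_43 = true.
Now (NOT p_43) is unsatisfied and unit — conflict.
Either choice for p_21 ends in contradiction.
So p_12 must be the other value — set p_12 = false.
(p_13) alone gives p_13 = true.
(NOT p_23) alone gives p_23 = false.
(NOT p_33) alone gives p_33 = false.
(NOT p_43) alone gives p_43 = false.
Try p_21 = true.
(NOT p_31) alone gives p_31 = false.
(p_32) alone gives p_32 = true.
(NOT p_41) alone gives p_41 = false.
(p_42) alone gives p_42 = true.
Now (NOT p_42) is unsatisfied and unit — conflict.
So p_21 must be the other value — set p_21 = false.
(p_22) alone gives p_22 = true.
(NOT p_32) alone gives p_32 = false.
(p_31) alone gives p_31 = true.
(NOT p_41) alone gives p_41 = false.
(p_42) alone gives p_42 = true.
Now (NOT p_42) is unsatisfied and unit — conflict.
Either choice for p_21 ends in contradiction.
Either choice for p_12 ends in contradiction.
So p_11 must be the other value — set p_11 = true.
(NOT p_21) alone gives p_21 = false.
(NOT p_31) alone gives p_31 = false.
(NOT p_41) alone gives p_41 = false.
Try p_22 = true.
(NOT p_12) alone gives p_12 = false.
(NOT p_32) alone gives p_32 = false.
(p_33) alone gives p_33 = true.
(NOT p_42) alone gives p_42 = false.
(p_43) alone gives p_43 = true.
Now (NOT p_43) is unsatisfied and unit — conflict.
So p_22 must be the other value — set p_22 = false.
(p_23) alone gives p_23 = true.
(NOT p_13) alone gives p_13 = false.
(NOT p_33) alone gives p_33 = false.
(p_32) alone gives p_32 = true.
(NOT p_12) alone gives p_12 = false.
(NOT p_42) alone gives p_42 = false.
(p_43) alone gives p_43 = true.
Now (NOT p_43) is unsatisfied and unit — conflict.
Either choice for p_22 ends in contradiction.
Either choice for p_11 ends in contradiction.
No assignment satisfies every clause.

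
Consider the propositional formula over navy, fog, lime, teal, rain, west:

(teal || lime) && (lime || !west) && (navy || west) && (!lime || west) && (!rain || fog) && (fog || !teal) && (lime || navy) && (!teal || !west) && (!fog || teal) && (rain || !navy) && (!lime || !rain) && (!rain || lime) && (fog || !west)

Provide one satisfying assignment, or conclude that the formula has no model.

UNSATISFIABLE

Try teal = true.
Unit clause (fog) forces fog = true.
Unit clause (!west) forces west = false.
Unit clause (navy) forces navy = true.
Unit clause (!lime) forces lime = false.
Unit clause (rain) forces rain = true.
That conflicts with the unit clause (!rain).
That branch fails; take teal = false instead.
Unit clause (lime) forces lime = true.
Unit clause (west) forces west = true.
Unit clause (!fog) forces fog = false.
That conflicts with the unit clause (fog).
Either choice for teal ends in contradiction.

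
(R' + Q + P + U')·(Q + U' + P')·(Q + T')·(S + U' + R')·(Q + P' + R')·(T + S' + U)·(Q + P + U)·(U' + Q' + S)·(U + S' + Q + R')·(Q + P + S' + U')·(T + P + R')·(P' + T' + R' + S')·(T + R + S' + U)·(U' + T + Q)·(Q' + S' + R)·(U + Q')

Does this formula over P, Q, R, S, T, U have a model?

Yes, satisfiable

Case Q = 0:
The clause (T') is unit, so T = 0.
The clause (U') is unit, so U = 0.
The clause (S') is unit, so S = 0.
The clause (P) is unit, so P = 1.
The clause (R') is unit, so R = 0.
All clauses are satisfied.
A satisfying assignment: P ↦ 1,  Q ↦ 0,  R ↦ 0,  S ↦ 0,  T ↦ 0,  U ↦ 0.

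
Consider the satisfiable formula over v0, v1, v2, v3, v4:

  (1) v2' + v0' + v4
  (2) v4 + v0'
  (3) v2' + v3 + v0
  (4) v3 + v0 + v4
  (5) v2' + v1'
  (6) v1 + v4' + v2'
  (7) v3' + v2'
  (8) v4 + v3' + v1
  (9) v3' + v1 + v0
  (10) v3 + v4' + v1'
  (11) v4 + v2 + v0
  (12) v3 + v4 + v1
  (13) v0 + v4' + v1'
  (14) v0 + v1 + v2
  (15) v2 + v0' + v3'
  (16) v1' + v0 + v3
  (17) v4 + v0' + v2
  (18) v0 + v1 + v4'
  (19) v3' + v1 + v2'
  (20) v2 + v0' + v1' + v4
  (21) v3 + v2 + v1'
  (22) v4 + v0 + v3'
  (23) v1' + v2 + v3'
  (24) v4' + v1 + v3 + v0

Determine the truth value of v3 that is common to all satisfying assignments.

False

Suppose v3 = 1.
(v2') alone gives v2 = 0.
(v0') alone gives v0 = 0.
(v1) alone gives v1 = 1.
That conflicts with the unit clause (v1').
So every satisfying assignment has v3 = False.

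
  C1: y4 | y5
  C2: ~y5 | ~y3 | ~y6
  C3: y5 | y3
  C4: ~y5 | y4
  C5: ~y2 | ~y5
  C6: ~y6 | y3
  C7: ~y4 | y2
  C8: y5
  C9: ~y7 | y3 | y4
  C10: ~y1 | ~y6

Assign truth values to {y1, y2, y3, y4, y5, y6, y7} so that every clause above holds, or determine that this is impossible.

From the singleton clause (y5), y5 = 1.
From the singleton clause (y4), y4 = 1.
From the singleton clause (~y2), y2 = 0.
That conflicts with the unit clause (y2).

UNSATISFIABLE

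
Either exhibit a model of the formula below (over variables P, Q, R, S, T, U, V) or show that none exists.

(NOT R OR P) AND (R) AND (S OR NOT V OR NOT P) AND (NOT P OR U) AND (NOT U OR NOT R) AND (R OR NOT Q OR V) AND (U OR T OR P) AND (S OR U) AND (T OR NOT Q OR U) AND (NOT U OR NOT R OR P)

UNSATISFIABLE

The clause (R) is unit, so R = true.
The clause (P) is unit, so P = true.
The clause (U) is unit, so U = true.
That conflicts with the unit clause (NOT U).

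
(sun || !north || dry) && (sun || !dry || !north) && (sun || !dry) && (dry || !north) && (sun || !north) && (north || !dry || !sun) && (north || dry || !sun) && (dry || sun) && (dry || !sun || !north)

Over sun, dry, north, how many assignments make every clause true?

There are 2^3 = 8 truth assignments over (sun, dry, north).
Check each against the 9 clauses (columns in the order sun, dry, north):
  F F F  ✗ fails (dry || sun)
  F F T  ✗ fails (sun || !north || dry)
  F T F  ✗ fails (sun || !dry)
  F T T  ✗ fails (sun || !dry || !north)
  T F F  ✗ fails (north || dry || !sun)
  T F T  ✗ fails (dry || !north)
  T T F  ✗ fails (north || !dry || !sun)
  T T T  ✓ satisfies all
1 of the 8 rows is a model.

1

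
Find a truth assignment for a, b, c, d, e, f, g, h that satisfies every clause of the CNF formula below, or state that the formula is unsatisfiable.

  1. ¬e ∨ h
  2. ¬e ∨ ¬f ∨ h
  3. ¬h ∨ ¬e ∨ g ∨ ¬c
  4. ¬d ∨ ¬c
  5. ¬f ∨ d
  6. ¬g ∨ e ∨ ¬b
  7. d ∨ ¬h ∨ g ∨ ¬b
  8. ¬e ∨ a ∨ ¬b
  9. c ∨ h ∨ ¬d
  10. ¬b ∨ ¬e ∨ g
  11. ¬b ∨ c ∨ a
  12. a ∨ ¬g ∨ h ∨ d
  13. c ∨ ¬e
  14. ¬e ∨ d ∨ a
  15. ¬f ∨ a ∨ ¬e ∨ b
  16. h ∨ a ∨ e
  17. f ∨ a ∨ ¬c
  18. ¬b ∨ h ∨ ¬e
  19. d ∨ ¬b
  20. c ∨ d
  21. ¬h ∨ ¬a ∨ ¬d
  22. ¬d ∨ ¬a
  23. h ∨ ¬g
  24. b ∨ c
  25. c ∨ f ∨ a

Case e = True:
From the singleton clause (h), h = True.
From the singleton clause (c), c = True.
From the singleton clause (g), g = True.
From the singleton clause (¬d), d = False.
From the singleton clause (¬f), f = False.
From the singleton clause (a), a = True.
From the singleton clause (¬b), b = False.
All clauses are satisfied.

a: True; b: False; c: True; d: False; e: True; f: False; g: True; h: True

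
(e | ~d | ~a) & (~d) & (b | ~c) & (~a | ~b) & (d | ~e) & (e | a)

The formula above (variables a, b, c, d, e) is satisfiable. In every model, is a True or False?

True

Suppose a = 0.
Unit clause (~d) forces d = 0.
Unit clause (~e) forces e = 0.
That conflicts with the unit clause (e).
So every satisfying assignment has a = True.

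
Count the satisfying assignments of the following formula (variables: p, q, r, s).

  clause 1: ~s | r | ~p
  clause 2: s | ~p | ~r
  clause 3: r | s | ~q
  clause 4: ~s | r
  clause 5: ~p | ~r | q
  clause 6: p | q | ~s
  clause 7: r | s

4

There are 2^4 = 16 truth assignments over (p, q, r, s).
Check each against the 7 clauses (columns in the order p, q, r, s):
  F F F F  ✗ fails (r | s)
  F F F T  ✗ fails (~s | r)
  F F T F  ✓ satisfies all
  F F T T  ✗ fails (p | q | ~s)
  F T F F  ✗ fails (r | s | ~q)
  F T F T  ✗ fails (~s | r)
  F T T F  ✓ satisfies all
  F T T T  ✓ satisfies all
  T F F F  ✗ fails (r | s)
  T F F T  ✗ fails (~s | r | ~p)
  T F T F  ✗ fails (s | ~p | ~r)
  T F T T  ✗ fails (~p | ~r | q)
  T T F F  ✗ fails (r | s | ~q)
  T T F T  ✗ fails (~s | r | ~p)
  T T T F  ✗ fails (s | ~p | ~r)
  T T T T  ✓ satisfies all
4 of the 16 rows are models.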